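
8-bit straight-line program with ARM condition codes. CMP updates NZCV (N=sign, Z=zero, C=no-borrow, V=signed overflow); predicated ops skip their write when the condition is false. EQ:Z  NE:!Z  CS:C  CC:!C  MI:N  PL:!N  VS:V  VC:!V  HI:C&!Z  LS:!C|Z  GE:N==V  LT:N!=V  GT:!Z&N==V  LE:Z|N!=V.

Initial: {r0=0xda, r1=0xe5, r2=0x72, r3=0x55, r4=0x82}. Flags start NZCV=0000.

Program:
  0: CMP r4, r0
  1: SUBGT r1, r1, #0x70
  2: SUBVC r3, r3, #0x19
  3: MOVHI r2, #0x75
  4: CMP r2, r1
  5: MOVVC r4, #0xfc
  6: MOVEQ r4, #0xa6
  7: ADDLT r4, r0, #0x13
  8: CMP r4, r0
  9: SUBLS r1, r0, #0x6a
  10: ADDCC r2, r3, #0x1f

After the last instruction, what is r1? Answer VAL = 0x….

0: ✓ CMP  NZCV=1000
1: · SUBGT
2: ✓ SUBVC  r3←0x3c
3: · MOVHI
4: ✓ CMP  NZCV=1001
5: · MOVVC
6: · MOVEQ
7: · ADDLT
8: ✓ CMP  NZCV=1000
9: ✓ SUBLS  r1←0x70
10: ✓ ADDCC  r2←0x5b

VAL = 0x70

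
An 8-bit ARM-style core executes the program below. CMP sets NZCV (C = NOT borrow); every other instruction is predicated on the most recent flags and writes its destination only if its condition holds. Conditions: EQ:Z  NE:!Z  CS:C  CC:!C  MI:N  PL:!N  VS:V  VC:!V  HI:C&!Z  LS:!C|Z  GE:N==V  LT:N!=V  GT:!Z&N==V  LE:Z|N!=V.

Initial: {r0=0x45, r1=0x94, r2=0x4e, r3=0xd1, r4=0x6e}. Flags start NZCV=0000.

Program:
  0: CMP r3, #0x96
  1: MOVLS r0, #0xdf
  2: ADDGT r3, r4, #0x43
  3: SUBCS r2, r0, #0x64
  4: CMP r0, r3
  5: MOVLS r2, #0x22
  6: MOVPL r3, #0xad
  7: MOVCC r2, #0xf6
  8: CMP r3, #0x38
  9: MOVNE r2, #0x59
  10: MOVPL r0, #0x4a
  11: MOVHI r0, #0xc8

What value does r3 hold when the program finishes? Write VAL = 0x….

0: ✓ CMP  NZCV=0010
1: · MOVLS
2: ✓ ADDGT  r3←0xb1
3: ✓ SUBCS  r2←0xe1
4: ✓ CMP  NZCV=1001
5: ✓ MOVLS  r2←0x22
6: · MOVPL
7: ✓ MOVCC  r2←0xf6
8: ✓ CMP  NZCV=0011
9: ✓ MOVNE  r2←0x59
10: ✓ MOVPL  r0←0x4a
11: ✓ MOVHI  r0←0xc8

VAL = 0xb1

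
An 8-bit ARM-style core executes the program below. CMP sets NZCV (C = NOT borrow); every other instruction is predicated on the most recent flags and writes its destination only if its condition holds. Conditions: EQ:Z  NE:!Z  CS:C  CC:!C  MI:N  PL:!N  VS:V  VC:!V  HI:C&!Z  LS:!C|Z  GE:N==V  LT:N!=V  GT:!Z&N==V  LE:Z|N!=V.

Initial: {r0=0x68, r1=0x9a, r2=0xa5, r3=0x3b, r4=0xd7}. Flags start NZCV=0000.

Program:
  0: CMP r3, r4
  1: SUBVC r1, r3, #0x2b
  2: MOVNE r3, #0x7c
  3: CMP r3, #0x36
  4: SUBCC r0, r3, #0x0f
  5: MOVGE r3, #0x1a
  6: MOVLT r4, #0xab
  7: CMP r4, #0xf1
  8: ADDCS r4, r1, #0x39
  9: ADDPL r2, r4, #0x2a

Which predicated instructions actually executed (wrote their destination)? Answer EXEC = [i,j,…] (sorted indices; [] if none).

EXEC = [1,2,5]

0: ✓ CMP  NZCV=0000
1: ✓ SUBVC  r1←0x10
2: ✓ MOVNE  r3←0x7c
3: ✓ CMP  NZCV=0010
4: · SUBCC
5: ✓ MOVGE  r3←0x1a
6: · MOVLT
7: ✓ CMP  NZCV=1000
8: · ADDCS
9: · ADDPL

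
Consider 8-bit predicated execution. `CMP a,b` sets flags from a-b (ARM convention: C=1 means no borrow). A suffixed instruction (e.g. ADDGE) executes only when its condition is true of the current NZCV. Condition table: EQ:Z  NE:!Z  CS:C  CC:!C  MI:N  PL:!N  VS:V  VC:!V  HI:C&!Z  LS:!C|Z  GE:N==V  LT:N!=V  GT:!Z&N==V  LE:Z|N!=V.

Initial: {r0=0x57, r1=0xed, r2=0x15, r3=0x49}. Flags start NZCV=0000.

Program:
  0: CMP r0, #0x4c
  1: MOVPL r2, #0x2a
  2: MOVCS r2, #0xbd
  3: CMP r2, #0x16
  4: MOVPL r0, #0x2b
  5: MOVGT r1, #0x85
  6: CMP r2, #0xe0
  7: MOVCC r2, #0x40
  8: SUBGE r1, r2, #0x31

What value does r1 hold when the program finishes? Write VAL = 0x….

[0] flags=0010 → (cmp)
[1] flags=0010 PL?T → r2=0x2a
[2] flags=0010 CS?T → r2=0xbd
[3] flags=1010 → (cmp)
[4] flags=1010 PL?F → skip
[5] flags=1010 GT?F → skip
[6] flags=1000 → (cmp)
[7] flags=1000 CC?T → r2=0x40
[8] flags=1000 GE?F → skip

VAL = 0xed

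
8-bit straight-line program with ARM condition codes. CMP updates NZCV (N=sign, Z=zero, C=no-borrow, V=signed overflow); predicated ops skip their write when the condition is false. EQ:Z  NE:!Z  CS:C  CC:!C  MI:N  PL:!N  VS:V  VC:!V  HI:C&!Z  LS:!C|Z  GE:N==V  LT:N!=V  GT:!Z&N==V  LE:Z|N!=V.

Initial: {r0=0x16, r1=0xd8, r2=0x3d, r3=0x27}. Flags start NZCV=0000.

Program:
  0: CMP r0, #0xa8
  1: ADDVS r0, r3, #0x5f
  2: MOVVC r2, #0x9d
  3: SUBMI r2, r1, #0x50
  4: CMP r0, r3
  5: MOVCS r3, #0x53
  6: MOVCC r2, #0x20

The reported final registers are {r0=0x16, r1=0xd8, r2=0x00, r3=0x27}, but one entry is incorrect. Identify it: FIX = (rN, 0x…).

FIX = (r2, 0x20)

[0] flags=0000 → (cmp)
[1] flags=0000 VS?F → skip
[2] flags=0000 VC?T → r2=0x9d
[3] flags=0000 MI?F → skip
[4] flags=1000 → (cmp)
[5] flags=1000 CS?F → skip
[6] flags=1000 CC?T → r2=0x20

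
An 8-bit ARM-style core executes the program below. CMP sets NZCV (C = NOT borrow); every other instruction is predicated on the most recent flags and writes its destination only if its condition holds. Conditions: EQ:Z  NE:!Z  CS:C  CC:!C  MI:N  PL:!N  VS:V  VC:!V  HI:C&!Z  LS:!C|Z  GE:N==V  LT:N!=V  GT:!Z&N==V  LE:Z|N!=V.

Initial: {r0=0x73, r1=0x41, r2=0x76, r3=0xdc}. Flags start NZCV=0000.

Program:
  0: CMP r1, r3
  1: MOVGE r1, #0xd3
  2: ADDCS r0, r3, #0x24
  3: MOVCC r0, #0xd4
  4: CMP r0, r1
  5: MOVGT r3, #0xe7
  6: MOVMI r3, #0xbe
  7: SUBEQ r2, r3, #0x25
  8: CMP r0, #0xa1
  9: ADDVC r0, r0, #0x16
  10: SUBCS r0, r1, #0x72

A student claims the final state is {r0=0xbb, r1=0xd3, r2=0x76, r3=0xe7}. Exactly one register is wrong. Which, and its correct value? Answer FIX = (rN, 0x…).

0: ✓ CMP  NZCV=0000
1: ✓ MOVGE  r1←0xd3
2: · ADDCS
3: ✓ MOVCC  r0←0xd4
4: ✓ CMP  NZCV=0010
5: ✓ MOVGT  r3←0xe7
6: · MOVMI
7: · SUBEQ
8: ✓ CMP  NZCV=0010
9: ✓ ADDVC  r0←0xea
10: ✓ SUBCS  r0←0x61

FIX = (r0, 0x61)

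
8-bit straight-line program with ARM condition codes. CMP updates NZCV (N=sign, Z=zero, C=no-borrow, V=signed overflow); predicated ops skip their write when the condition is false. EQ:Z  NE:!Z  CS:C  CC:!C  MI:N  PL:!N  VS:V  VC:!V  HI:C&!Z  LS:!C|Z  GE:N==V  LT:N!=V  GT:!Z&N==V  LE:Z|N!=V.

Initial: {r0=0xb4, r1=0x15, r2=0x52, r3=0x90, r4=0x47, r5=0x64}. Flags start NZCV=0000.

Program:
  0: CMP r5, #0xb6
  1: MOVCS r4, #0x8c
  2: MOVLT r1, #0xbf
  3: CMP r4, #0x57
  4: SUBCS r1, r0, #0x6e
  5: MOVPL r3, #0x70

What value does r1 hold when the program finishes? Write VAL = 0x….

[0] flags=1001 → (cmp)
[1] flags=1001 CS?F → skip
[2] flags=1001 LT?F → skip
[3] flags=1000 → (cmp)
[4] flags=1000 CS?F → skip
[5] flags=1000 PL?F → skip

VAL = 0x15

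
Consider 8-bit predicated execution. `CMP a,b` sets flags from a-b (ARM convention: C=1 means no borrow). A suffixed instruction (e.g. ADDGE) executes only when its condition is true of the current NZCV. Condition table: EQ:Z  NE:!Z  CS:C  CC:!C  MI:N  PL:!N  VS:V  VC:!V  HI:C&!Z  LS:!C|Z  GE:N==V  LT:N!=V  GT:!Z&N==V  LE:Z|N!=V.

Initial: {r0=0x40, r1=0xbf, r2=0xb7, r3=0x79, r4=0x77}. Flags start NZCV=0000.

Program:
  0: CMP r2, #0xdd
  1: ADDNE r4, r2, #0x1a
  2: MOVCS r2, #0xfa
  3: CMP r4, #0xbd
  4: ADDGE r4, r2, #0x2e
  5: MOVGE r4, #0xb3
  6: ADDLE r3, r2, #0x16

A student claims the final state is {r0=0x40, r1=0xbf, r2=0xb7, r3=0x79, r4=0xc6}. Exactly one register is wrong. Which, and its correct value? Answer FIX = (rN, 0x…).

FIX = (r4, 0xb3)

0: ✓ CMP  NZCV=1000
1: ✓ ADDNE  r4←0xd1
2: · MOVCS
3: ✓ CMP  NZCV=0010
4: ✓ ADDGE  r4←0xe5
5: ✓ MOVGE  r4←0xb3
6: · ADDLE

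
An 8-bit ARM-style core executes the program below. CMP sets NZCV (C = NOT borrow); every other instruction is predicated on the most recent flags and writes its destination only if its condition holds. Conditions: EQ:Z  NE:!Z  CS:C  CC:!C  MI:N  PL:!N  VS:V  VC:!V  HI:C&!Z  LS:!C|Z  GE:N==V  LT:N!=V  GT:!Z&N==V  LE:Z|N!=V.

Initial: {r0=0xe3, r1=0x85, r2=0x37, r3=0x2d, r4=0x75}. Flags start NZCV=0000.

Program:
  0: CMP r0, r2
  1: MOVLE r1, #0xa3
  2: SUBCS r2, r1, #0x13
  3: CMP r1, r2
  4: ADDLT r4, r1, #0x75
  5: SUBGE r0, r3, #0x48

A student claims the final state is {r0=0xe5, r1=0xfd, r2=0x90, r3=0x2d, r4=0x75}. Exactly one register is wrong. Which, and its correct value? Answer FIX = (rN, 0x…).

0: ✓ CMP  NZCV=1010
1: ✓ MOVLE  r1←0xa3
2: ✓ SUBCS  r2←0x90
3: ✓ CMP  NZCV=0010
4: · ADDLT
5: ✓ SUBGE  r0←0xe5

FIX = (r1, 0xa3)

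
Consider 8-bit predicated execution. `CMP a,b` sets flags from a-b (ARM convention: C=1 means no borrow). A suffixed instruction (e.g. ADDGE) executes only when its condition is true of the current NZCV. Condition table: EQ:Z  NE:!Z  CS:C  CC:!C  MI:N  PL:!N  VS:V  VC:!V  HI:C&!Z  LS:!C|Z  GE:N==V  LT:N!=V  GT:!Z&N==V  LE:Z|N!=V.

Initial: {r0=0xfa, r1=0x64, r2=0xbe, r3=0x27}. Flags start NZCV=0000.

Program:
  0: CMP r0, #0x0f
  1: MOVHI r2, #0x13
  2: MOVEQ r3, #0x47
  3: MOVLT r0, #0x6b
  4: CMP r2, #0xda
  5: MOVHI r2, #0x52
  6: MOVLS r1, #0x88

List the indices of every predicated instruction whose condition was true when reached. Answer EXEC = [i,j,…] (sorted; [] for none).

[0] flags=1010 → (cmp)
[1] flags=1010 HI?T → r2=0x13
[2] flags=1010 EQ?F → skip
[3] flags=1010 LT?T → r0=0x6b
[4] flags=0000 → (cmp)
[5] flags=0000 HI?F → skip
[6] flags=0000 LS?T → r1=0x88

EXEC = [1,3,6]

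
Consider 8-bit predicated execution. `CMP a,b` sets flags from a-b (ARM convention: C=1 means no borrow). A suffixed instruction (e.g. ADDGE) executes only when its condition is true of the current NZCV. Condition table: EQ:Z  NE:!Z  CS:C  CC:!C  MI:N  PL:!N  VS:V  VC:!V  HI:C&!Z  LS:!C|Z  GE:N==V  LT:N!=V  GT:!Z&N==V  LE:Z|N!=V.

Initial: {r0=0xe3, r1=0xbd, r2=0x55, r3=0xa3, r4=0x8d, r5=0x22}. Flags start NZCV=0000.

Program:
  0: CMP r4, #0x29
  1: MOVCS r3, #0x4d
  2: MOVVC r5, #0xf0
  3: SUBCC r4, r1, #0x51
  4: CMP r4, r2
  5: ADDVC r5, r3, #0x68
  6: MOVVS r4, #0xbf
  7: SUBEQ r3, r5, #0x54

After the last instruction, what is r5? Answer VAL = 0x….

VAL = 0x22

[0] flags=0011 → (cmp)
[1] flags=0011 CS?T → r3=0x4d
[2] flags=0011 VC?F → skip
[3] flags=0011 CC?F → skip
[4] flags=0011 → (cmp)
[5] flags=0011 VC?F → skip
[6] flags=0011 VS?T → r4=0xbf
[7] flags=0011 EQ?F → skip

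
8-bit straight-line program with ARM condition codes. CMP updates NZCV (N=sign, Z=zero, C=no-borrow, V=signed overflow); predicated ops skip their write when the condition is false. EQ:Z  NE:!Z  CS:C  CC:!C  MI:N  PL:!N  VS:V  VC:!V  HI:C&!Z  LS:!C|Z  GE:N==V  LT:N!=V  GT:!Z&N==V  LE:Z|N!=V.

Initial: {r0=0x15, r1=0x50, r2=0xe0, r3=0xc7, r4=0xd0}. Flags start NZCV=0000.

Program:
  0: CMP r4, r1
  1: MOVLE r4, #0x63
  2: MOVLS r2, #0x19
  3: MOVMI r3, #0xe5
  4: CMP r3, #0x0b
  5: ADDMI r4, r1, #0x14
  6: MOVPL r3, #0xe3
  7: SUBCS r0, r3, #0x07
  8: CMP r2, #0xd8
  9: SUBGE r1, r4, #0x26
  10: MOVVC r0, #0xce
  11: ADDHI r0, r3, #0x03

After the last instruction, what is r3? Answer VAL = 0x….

[0] flags=1010 → (cmp)
[1] flags=1010 LE?T → r4=0x63
[2] flags=1010 LS?F → skip
[3] flags=1010 MI?T → r3=0xe5
[4] flags=1010 → (cmp)
[5] flags=1010 MI?T → r4=0x64
[6] flags=1010 PL?F → skip
[7] flags=1010 CS?T → r0=0xde
[8] flags=0010 → (cmp)
[9] flags=0010 GE?T → r1=0x3e
[10] flags=0010 VC?T → r0=0xce
[11] flags=0010 HI?T → r0=0xe8

VAL = 0xe5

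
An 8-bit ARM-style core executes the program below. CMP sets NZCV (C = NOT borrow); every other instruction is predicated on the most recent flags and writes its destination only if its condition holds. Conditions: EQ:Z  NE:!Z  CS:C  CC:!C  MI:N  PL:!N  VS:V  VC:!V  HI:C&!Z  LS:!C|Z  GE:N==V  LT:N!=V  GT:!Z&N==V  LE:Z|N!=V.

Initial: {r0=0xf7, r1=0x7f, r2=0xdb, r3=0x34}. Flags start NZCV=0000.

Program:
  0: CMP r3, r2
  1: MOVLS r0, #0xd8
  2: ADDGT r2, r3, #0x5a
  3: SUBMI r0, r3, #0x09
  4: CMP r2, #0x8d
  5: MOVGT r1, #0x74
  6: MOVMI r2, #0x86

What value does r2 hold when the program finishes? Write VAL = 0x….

VAL = 0x8e

[0] flags=0000 → (cmp)
[1] flags=0000 LS?T → r0=0xd8
[2] flags=0000 GT?T → r2=0x8e
[3] flags=0000 MI?F → skip
[4] flags=0010 → (cmp)
[5] flags=0010 GT?T → r1=0x74
[6] flags=0010 MI?F → skip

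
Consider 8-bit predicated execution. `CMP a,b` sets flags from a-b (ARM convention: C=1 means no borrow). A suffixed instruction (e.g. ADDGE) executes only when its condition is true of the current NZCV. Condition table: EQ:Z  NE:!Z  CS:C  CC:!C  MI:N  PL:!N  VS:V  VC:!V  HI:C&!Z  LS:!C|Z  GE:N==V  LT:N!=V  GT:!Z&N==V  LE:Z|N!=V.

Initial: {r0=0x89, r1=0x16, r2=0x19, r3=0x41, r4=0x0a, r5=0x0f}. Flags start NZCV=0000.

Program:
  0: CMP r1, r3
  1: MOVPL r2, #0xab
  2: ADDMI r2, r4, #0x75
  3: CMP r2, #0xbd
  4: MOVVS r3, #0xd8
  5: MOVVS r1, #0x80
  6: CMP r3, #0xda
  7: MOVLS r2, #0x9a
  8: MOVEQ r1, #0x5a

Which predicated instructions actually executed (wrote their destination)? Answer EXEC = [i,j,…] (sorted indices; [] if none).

[0] flags=1000 → (cmp)
[1] flags=1000 PL?F → skip
[2] flags=1000 MI?T → r2=0x7f
[3] flags=1001 → (cmp)
[4] flags=1001 VS?T → r3=0xd8
[5] flags=1001 VS?T → r1=0x80
[6] flags=1000 → (cmp)
[7] flags=1000 LS?T → r2=0x9a
[8] flags=1000 EQ?F → skip

EXEC = [2,4,5,7]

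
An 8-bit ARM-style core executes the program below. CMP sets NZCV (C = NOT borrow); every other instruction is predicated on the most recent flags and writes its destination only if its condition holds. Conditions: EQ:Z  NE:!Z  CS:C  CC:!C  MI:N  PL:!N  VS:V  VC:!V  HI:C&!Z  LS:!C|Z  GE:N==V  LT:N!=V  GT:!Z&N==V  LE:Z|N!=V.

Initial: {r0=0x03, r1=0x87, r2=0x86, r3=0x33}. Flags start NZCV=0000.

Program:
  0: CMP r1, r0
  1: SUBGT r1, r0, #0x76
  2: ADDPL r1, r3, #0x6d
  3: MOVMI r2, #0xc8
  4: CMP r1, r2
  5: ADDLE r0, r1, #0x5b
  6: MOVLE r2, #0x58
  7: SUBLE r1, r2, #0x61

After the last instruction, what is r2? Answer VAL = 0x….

VAL = 0x58

[0] flags=1010 → (cmp)
[1] flags=1010 GT?F → skip
[2] flags=1010 PL?F → skip
[3] flags=1010 MI?T → r2=0xc8
[4] flags=1000 → (cmp)
[5] flags=1000 LE?T → r0=0xe2
[6] flags=1000 LE?T → r2=0x58
[7] flags=1000 LE?T → r1=0xf7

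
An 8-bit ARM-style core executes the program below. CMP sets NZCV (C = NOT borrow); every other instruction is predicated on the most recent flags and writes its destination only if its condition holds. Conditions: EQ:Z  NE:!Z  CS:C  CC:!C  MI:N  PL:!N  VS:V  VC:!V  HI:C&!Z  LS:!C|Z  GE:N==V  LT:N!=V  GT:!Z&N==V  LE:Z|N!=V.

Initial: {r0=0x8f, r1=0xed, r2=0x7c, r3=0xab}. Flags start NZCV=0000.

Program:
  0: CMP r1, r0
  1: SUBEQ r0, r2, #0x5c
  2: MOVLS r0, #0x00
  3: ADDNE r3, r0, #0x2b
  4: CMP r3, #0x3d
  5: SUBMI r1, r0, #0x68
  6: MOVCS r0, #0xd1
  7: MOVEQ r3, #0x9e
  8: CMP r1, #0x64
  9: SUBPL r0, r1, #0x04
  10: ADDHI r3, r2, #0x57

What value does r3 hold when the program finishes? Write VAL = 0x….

[0] flags=0010 → (cmp)
[1] flags=0010 EQ?F → skip
[2] flags=0010 LS?F → skip
[3] flags=0010 NE?T → r3=0xba
[4] flags=0011 → (cmp)
[5] flags=0011 MI?F → skip
[6] flags=0011 CS?T → r0=0xd1
[7] flags=0011 EQ?F → skip
[8] flags=1010 → (cmp)
[9] flags=1010 PL?F → skip
[10] flags=1010 HI?T → r3=0xd3

VAL = 0xd3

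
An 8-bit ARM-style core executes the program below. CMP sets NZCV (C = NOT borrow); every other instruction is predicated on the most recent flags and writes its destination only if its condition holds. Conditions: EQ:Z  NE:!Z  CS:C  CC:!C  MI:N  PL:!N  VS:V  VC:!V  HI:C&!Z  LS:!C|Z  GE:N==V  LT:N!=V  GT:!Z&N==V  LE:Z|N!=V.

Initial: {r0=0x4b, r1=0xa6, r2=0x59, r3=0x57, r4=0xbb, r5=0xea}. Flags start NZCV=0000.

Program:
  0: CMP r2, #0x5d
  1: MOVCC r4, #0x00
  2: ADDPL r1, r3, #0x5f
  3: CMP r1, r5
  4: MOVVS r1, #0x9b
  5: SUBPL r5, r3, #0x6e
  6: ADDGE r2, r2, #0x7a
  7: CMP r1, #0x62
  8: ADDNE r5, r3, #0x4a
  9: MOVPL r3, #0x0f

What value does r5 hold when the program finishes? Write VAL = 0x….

0: ✓ CMP  NZCV=1000
1: ✓ MOVCC  r4←0x00
2: · ADDPL
3: ✓ CMP  NZCV=1000
4: · MOVVS
5: · SUBPL
6: · ADDGE
7: ✓ CMP  NZCV=0011
8: ✓ ADDNE  r5←0xa1
9: ✓ MOVPL  r3←0x0f

VAL = 0xa1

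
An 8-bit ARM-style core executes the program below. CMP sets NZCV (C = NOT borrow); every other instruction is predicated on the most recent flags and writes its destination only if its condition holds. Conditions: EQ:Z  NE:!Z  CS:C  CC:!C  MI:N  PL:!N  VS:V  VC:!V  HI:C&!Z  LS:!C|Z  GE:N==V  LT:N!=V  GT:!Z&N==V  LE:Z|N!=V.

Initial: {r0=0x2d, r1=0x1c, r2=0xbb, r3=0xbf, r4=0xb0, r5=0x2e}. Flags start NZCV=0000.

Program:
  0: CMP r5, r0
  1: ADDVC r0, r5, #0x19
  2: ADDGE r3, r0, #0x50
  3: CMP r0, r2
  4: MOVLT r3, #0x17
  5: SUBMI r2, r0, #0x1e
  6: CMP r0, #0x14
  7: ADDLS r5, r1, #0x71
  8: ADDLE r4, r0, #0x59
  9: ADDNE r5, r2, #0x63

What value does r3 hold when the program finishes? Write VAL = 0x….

VAL = 0x97

0: ✓ CMP  NZCV=0010
1: ✓ ADDVC  r0←0x47
2: ✓ ADDGE  r3←0x97
3: ✓ CMP  NZCV=1001
4: · MOVLT
5: ✓ SUBMI  r2←0x29
6: ✓ CMP  NZCV=0010
7: · ADDLS
8: · ADDLE
9: ✓ ADDNE  r5←0x8c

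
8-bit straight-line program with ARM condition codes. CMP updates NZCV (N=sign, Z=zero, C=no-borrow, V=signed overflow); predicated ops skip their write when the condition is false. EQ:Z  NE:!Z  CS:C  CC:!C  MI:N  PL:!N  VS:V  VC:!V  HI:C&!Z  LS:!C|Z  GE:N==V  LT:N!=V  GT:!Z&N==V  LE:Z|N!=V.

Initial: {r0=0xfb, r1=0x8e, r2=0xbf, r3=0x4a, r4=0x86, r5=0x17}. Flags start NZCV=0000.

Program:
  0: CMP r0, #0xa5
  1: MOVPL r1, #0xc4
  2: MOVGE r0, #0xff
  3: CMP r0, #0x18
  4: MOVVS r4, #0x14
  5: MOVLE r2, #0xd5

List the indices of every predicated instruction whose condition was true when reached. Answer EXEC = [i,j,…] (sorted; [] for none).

EXEC = [1,2,5]

[0] flags=0010 → (cmp)
[1] flags=0010 PL?T → r1=0xc4
[2] flags=0010 GE?T → r0=0xff
[3] flags=1010 → (cmp)
[4] flags=1010 VS?F → skip
[5] flags=1010 LE?T → r2=0xd5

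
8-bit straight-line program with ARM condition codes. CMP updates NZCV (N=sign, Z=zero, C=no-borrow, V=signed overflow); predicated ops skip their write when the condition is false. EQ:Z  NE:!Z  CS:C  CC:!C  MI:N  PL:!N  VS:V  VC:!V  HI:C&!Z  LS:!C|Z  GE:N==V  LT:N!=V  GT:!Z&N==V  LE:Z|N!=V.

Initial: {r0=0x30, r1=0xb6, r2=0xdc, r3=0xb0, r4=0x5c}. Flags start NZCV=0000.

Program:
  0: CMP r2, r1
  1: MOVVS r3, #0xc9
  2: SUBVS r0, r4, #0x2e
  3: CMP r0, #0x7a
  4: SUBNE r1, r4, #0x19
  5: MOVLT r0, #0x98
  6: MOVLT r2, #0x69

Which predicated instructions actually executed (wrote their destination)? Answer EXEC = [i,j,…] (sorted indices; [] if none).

0: ✓ CMP  NZCV=0010
1: · MOVVS
2: · SUBVS
3: ✓ CMP  NZCV=1000
4: ✓ SUBNE  r1←0x43
5: ✓ MOVLT  r0←0x98
6: ✓ MOVLT  r2←0x69

EXEC = [4,5,6]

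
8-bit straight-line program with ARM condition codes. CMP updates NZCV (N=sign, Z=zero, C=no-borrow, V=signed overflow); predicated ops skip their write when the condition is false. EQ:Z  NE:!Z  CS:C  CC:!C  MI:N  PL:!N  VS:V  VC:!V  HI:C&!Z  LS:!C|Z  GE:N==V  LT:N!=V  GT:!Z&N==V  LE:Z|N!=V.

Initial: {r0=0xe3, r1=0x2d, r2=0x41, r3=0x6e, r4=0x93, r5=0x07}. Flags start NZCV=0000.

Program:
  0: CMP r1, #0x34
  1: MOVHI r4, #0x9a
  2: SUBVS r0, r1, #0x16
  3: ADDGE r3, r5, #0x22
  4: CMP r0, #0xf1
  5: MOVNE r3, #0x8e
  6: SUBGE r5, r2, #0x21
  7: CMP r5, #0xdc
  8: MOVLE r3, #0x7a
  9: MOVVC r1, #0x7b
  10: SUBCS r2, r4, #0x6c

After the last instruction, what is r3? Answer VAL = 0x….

VAL = 0x8e

0: ✓ CMP  NZCV=1000
1: · MOVHI
2: · SUBVS
3: · ADDGE
4: ✓ CMP  NZCV=1000
5: ✓ MOVNE  r3←0x8e
6: · SUBGE
7: ✓ CMP  NZCV=0000
8: · MOVLE
9: ✓ MOVVC  r1←0x7b
10: · SUBCS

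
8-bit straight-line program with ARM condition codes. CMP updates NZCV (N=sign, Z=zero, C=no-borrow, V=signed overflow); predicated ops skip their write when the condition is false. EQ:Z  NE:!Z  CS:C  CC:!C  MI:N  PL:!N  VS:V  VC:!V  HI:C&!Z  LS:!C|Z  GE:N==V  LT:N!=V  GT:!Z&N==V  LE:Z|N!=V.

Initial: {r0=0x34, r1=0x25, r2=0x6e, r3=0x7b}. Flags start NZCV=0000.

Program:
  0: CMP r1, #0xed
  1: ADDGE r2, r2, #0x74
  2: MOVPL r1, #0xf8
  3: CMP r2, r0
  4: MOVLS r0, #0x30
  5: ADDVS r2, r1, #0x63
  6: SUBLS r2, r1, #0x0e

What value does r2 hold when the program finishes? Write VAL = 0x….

[0] flags=0000 → (cmp)
[1] flags=0000 GE?T → r2=0xe2
[2] flags=0000 PL?T → r1=0xf8
[3] flags=1010 → (cmp)
[4] flags=1010 LS?F → skip
[5] flags=1010 VS?F → skip
[6] flags=1010 LS?F → skip

VAL = 0xe2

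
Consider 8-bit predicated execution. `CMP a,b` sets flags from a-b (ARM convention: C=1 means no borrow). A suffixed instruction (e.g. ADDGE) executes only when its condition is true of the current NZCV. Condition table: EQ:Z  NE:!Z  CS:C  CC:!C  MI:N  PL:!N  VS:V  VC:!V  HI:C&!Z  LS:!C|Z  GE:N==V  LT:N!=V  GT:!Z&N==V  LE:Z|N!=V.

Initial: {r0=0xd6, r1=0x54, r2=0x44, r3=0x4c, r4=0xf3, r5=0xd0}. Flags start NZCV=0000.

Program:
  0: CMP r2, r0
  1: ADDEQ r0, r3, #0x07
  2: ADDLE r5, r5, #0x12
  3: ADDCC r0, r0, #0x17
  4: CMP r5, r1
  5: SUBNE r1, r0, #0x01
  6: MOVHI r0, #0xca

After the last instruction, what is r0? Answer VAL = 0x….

0: ✓ CMP  NZCV=0000
1: · ADDEQ
2: · ADDLE
3: ✓ ADDCC  r0←0xed
4: ✓ CMP  NZCV=0011
5: ✓ SUBNE  r1←0xec
6: ✓ MOVHI  r0←0xca

VAL = 0xca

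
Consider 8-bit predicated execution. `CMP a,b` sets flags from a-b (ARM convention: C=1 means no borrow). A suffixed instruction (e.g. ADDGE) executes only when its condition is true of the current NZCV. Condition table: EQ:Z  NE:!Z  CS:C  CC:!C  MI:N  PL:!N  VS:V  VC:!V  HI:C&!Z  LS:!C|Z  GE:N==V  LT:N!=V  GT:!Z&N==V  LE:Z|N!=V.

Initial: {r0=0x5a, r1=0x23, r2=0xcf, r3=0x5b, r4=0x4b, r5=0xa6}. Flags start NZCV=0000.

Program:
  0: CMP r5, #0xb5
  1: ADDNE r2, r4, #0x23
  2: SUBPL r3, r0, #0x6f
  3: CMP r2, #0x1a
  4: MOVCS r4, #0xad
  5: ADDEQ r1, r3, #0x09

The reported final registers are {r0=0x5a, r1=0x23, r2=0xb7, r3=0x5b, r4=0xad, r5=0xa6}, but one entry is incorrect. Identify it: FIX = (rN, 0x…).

FIX = (r2, 0x6e)

[0] flags=1000 → (cmp)
[1] flags=1000 NE?T → r2=0x6e
[2] flags=1000 PL?F → skip
[3] flags=0010 → (cmp)
[4] flags=0010 CS?T → r4=0xad
[5] flags=0010 EQ?F → skip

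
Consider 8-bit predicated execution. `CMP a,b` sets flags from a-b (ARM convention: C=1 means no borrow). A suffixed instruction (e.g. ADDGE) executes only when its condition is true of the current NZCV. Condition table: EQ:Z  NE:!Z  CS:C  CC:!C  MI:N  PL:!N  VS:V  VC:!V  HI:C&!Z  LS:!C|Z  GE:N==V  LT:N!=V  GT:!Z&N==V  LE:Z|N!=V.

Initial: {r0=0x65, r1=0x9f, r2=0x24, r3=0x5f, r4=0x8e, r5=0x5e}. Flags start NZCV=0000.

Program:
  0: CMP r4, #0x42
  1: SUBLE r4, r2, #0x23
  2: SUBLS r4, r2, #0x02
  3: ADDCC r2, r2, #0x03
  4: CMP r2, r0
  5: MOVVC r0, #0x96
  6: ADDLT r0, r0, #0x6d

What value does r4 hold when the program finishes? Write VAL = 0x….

VAL = 0x01

[0] flags=0011 → (cmp)
[1] flags=0011 LE?T → r4=0x01
[2] flags=0011 LS?F → skip
[3] flags=0011 CC?F → skip
[4] flags=1000 → (cmp)
[5] flags=1000 VC?T → r0=0x96
[6] flags=1000 LT?T → r0=0x03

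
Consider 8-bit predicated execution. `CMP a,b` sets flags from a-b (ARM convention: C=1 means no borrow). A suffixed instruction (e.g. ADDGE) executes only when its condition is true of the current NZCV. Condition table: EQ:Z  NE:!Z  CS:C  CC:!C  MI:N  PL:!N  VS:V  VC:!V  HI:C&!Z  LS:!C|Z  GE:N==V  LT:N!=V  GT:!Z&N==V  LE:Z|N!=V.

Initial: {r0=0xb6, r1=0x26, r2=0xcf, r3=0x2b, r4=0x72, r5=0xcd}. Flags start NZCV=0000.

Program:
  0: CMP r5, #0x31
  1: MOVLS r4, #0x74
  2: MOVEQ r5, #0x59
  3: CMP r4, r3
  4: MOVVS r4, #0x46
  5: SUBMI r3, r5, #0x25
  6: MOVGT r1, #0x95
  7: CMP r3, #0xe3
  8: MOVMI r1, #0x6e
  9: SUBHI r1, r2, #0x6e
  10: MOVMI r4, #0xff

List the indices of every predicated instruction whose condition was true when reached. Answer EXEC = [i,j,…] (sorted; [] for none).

0: ✓ CMP  NZCV=1010
1: · MOVLS
2: · MOVEQ
3: ✓ CMP  NZCV=0010
4: · MOVVS
5: · SUBMI
6: ✓ MOVGT  r1←0x95
7: ✓ CMP  NZCV=0000
8: · MOVMI
9: · SUBHI
10: · MOVMI

EXEC = [6]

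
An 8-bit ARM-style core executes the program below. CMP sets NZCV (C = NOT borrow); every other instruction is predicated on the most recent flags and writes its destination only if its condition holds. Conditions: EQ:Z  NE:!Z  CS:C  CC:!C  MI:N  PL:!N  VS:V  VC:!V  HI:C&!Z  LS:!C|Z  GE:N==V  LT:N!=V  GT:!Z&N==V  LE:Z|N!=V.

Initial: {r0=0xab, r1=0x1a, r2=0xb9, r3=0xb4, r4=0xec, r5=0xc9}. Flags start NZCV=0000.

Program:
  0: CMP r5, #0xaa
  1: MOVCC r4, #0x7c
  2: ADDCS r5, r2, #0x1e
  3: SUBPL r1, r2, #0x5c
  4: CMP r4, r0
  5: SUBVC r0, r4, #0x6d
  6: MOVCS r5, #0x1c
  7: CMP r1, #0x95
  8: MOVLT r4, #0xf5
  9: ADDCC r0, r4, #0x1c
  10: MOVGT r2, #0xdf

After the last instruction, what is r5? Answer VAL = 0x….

[0] flags=0010 → (cmp)
[1] flags=0010 CC?F → skip
[2] flags=0010 CS?T → r5=0xd7
[3] flags=0010 PL?T → r1=0x5d
[4] flags=0010 → (cmp)
[5] flags=0010 VC?T → r0=0x7f
[6] flags=0010 CS?T → r5=0x1c
[7] flags=1001 → (cmp)
[8] flags=1001 LT?F → skip
[9] flags=1001 CC?T → r0=0x08
[10] flags=1001 GT?T → r2=0xdf

VAL = 0x1c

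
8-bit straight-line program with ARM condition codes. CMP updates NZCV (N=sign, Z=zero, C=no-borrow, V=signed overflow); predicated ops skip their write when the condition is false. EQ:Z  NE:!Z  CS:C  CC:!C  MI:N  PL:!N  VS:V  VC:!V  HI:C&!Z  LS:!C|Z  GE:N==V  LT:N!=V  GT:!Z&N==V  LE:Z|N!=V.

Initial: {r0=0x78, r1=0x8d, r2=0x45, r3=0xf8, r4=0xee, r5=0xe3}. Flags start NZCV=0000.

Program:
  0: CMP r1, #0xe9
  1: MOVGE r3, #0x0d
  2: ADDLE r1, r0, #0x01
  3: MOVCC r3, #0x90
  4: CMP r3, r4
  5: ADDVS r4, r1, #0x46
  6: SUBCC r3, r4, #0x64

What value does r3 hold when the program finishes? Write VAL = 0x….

[0] flags=1000 → (cmp)
[1] flags=1000 GE?F → skip
[2] flags=1000 LE?T → r1=0x79
[3] flags=1000 CC?T → r3=0x90
[4] flags=1000 → (cmp)
[5] flags=1000 VS?F → skip
[6] flags=1000 CC?T → r3=0x8a

VAL = 0x8a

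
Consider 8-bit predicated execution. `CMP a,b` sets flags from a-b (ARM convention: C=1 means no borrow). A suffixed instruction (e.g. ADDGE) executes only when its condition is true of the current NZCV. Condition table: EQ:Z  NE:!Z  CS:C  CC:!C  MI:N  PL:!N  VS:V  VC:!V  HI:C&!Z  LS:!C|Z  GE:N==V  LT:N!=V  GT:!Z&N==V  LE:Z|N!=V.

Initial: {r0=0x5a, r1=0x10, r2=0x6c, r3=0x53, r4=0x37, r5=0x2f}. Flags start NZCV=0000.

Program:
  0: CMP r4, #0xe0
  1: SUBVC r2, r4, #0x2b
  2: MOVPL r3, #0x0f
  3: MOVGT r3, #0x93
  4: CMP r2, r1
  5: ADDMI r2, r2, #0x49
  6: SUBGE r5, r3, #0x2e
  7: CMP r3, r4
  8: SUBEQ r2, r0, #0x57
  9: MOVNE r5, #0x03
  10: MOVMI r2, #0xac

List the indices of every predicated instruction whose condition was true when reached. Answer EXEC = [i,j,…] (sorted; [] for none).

EXEC = [1,2,3,5,9]

0: ✓ CMP  NZCV=0000
1: ✓ SUBVC  r2←0x0c
2: ✓ MOVPL  r3←0x0f
3: ✓ MOVGT  r3←0x93
4: ✓ CMP  NZCV=1000
5: ✓ ADDMI  r2←0x55
6: · SUBGE
7: ✓ CMP  NZCV=0011
8: · SUBEQ
9: ✓ MOVNE  r5←0x03
10: · MOVMI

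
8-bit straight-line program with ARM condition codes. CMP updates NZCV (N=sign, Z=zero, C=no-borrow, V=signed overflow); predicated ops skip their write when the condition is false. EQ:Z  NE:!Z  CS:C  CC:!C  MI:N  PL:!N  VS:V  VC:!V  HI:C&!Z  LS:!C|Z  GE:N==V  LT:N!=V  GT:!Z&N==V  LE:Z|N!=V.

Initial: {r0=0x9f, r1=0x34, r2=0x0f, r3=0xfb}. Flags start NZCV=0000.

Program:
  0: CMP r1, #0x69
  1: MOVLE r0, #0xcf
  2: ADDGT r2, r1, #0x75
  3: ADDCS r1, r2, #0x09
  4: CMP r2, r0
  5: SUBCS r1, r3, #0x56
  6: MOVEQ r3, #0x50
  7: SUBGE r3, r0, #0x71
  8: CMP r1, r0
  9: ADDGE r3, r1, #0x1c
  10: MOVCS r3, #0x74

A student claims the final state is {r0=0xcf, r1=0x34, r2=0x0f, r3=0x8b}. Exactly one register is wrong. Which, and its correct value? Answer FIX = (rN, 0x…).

0: ✓ CMP  NZCV=1000
1: ✓ MOVLE  r0←0xcf
2: · ADDGT
3: · ADDCS
4: ✓ CMP  NZCV=0000
5: · SUBCS
6: · MOVEQ
7: ✓ SUBGE  r3←0x5e
8: ✓ CMP  NZCV=0000
9: ✓ ADDGE  r3←0x50
10: · MOVCS

FIX = (r3, 0x50)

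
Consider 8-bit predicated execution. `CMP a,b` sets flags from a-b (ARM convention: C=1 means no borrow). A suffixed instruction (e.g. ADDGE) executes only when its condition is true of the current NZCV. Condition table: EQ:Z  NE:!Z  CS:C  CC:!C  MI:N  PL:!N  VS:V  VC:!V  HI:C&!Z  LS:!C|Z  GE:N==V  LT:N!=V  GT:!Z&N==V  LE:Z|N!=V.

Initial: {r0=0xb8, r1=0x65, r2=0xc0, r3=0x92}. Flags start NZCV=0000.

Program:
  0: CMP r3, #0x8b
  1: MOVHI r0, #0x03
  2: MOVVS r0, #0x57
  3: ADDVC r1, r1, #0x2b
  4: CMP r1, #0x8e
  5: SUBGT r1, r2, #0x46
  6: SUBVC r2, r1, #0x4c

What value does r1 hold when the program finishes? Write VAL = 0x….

0: ✓ CMP  NZCV=0010
1: ✓ MOVHI  r0←0x03
2: · MOVVS
3: ✓ ADDVC  r1←0x90
4: ✓ CMP  NZCV=0010
5: ✓ SUBGT  r1←0x7a
6: ✓ SUBVC  r2←0x2e

VAL = 0x7a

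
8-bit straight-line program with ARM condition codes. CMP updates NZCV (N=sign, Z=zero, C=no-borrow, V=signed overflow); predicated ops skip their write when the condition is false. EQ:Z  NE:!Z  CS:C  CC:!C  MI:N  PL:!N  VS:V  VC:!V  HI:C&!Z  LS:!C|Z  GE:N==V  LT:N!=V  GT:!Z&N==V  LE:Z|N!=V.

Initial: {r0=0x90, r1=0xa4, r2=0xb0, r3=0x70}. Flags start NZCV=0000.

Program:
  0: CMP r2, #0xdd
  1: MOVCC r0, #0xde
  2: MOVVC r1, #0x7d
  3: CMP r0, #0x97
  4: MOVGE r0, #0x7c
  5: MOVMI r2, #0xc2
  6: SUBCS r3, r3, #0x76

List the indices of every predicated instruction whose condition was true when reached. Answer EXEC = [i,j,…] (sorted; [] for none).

EXEC = [1,2,4,6]

[0] flags=1000 → (cmp)
[1] flags=1000 CC?T → r0=0xde
[2] flags=1000 VC?T → r1=0x7d
[3] flags=0010 → (cmp)
[4] flags=0010 GE?T → r0=0x7c
[5] flags=0010 MI?F → skip
[6] flags=0010 CS?T → r3=0xfa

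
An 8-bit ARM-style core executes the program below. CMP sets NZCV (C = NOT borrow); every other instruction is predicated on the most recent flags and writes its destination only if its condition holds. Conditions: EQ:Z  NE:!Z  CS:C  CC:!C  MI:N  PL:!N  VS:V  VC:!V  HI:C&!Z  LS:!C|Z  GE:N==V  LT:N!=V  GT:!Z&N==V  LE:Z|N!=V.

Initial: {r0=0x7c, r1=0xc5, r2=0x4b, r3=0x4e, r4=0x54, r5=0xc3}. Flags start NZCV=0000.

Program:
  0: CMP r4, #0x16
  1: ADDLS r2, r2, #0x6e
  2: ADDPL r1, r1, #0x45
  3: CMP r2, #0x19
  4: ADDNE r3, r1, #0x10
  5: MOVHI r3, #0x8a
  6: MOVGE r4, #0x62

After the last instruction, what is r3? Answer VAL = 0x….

VAL = 0x8a

0: ✓ CMP  NZCV=0010
1: · ADDLS
2: ✓ ADDPL  r1←0x0a
3: ✓ CMP  NZCV=0010
4: ✓ ADDNE  r3←0x1a
5: ✓ MOVHI  r3←0x8a
6: ✓ MOVGE  r4←0x62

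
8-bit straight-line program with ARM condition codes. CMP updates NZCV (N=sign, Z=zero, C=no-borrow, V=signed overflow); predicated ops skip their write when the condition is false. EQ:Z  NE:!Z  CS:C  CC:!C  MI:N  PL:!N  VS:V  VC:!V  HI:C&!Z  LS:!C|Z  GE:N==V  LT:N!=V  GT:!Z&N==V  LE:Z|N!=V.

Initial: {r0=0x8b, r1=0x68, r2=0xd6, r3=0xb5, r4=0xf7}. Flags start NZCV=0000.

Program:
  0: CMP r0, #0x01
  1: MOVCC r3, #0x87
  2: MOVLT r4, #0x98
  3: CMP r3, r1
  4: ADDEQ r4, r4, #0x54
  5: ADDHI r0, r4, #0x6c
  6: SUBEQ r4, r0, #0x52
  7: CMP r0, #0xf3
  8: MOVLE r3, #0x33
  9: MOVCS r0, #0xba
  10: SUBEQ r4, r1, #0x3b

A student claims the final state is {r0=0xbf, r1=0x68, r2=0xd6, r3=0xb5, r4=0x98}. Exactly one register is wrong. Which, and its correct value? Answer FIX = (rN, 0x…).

0: ✓ CMP  NZCV=1010
1: · MOVCC
2: ✓ MOVLT  r4←0x98
3: ✓ CMP  NZCV=0011
4: · ADDEQ
5: ✓ ADDHI  r0←0x04
6: · SUBEQ
7: ✓ CMP  NZCV=0000
8: · MOVLE
9: · MOVCS
10: · SUBEQ

FIX = (r0, 0x04)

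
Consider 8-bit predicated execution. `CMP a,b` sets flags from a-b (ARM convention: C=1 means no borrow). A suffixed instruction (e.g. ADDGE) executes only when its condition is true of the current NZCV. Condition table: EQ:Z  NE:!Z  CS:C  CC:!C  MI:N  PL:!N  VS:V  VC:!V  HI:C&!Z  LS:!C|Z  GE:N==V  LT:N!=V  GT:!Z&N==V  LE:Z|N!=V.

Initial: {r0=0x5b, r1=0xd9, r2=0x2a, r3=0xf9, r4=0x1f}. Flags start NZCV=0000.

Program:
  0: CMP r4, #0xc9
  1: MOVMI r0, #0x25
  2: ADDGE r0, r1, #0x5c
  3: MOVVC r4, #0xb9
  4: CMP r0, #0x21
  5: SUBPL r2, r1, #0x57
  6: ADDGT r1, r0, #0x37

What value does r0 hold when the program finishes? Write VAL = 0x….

0: ✓ CMP  NZCV=0000
1: · MOVMI
2: ✓ ADDGE  r0←0x35
3: ✓ MOVVC  r4←0xb9
4: ✓ CMP  NZCV=0010
5: ✓ SUBPL  r2←0x82
6: ✓ ADDGT  r1←0x6c

VAL = 0x35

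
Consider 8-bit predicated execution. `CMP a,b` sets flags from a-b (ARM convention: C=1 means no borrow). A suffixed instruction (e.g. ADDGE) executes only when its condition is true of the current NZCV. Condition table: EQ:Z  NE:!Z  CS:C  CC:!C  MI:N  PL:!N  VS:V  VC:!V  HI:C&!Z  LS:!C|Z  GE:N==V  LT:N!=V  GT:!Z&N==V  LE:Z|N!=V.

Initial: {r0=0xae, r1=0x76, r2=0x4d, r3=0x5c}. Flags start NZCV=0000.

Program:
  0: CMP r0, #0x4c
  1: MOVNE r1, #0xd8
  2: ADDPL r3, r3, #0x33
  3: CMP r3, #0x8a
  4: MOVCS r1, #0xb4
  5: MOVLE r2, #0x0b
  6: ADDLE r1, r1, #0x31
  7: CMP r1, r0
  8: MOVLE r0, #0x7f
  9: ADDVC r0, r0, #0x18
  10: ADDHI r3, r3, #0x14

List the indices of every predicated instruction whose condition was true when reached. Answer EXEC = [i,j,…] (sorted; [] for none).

EXEC = [1,2,4,9,10]

0: ✓ CMP  NZCV=0011
1: ✓ MOVNE  r1←0xd8
2: ✓ ADDPL  r3←0x8f
3: ✓ CMP  NZCV=0010
4: ✓ MOVCS  r1←0xb4
5: · MOVLE
6: · ADDLE
7: ✓ CMP  NZCV=0010
8: · MOVLE
9: ✓ ADDVC  r0←0xc6
10: ✓ ADDHI  r3←0xa3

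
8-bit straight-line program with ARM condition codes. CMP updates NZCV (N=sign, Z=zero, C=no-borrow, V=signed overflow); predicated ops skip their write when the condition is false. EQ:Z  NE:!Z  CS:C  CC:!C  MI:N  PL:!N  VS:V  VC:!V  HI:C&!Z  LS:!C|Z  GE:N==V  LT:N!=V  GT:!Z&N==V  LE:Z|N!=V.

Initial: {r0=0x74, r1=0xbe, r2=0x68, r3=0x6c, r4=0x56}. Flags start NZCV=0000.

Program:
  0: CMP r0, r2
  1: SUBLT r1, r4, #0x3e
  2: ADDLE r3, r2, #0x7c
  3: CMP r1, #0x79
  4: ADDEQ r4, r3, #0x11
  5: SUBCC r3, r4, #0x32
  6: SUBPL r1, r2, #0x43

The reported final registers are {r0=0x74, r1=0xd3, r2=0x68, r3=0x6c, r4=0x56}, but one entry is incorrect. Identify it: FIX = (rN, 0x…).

FIX = (r1, 0x25)

0: ✓ CMP  NZCV=0010
1: · SUBLT
2: · ADDLE
3: ✓ CMP  NZCV=0011
4: · ADDEQ
5: · SUBCC
6: ✓ SUBPL  r1←0x25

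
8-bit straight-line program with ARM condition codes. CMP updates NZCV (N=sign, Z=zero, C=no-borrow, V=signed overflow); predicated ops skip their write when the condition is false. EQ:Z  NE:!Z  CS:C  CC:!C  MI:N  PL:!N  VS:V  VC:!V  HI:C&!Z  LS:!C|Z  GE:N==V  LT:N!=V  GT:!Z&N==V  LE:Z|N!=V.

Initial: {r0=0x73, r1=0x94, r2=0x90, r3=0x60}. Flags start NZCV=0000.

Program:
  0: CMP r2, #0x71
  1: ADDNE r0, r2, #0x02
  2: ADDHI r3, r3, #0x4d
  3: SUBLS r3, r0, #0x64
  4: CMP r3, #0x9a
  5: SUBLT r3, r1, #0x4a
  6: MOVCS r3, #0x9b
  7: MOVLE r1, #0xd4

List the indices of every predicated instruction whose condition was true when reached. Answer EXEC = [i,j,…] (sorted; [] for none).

EXEC = [1,2,6]

0: ✓ CMP  NZCV=0011
1: ✓ ADDNE  r0←0x92
2: ✓ ADDHI  r3←0xad
3: · SUBLS
4: ✓ CMP  NZCV=0010
5: · SUBLT
6: ✓ MOVCS  r3←0x9b
7: · MOVLE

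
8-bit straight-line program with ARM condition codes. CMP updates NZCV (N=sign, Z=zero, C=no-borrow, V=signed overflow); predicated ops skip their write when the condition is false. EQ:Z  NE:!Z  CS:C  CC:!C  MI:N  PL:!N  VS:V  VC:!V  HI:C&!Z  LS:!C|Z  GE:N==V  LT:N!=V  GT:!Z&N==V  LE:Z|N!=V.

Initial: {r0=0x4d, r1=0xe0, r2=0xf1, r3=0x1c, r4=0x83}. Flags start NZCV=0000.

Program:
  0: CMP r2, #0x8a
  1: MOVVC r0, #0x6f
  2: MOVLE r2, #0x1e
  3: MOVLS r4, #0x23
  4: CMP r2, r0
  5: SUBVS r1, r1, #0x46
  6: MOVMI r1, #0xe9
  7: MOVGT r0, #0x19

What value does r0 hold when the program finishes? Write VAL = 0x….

[0] flags=0010 → (cmp)
[1] flags=0010 VC?T → r0=0x6f
[2] flags=0010 LE?F → skip
[3] flags=0010 LS?F → skip
[4] flags=1010 → (cmp)
[5] flags=1010 VS?F → skip
[6] flags=1010 MI?T → r1=0xe9
[7] flags=1010 GT?F → skip

VAL = 0x6f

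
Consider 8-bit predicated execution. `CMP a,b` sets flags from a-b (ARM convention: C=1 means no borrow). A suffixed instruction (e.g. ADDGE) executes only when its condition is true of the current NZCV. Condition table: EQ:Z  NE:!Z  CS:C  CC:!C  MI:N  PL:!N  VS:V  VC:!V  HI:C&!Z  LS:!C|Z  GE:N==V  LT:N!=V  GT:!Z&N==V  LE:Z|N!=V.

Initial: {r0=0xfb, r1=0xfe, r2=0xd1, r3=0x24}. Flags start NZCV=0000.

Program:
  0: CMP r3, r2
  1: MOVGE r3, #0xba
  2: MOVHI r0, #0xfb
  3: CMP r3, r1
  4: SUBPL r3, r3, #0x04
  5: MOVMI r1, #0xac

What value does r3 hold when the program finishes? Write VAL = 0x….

0: ✓ CMP  NZCV=0000
1: ✓ MOVGE  r3←0xba
2: · MOVHI
3: ✓ CMP  NZCV=1000
4: · SUBPL
5: ✓ MOVMI  r1←0xac

VAL = 0xba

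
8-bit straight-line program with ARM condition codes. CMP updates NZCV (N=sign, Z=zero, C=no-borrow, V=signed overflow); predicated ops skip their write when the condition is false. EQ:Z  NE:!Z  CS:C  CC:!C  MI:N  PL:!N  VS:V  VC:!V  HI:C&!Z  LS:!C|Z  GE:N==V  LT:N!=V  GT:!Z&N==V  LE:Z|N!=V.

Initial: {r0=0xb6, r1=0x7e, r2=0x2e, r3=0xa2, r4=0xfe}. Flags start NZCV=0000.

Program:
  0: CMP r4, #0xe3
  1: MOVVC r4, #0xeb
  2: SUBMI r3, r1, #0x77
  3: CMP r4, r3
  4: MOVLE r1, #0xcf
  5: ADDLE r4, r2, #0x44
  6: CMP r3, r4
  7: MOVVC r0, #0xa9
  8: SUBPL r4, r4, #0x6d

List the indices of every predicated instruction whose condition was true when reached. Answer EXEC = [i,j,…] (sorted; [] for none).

EXEC = [1,7]

0: ✓ CMP  NZCV=0010
1: ✓ MOVVC  r4←0xeb
2: · SUBMI
3: ✓ CMP  NZCV=0010
4: · MOVLE
5: · ADDLE
6: ✓ CMP  NZCV=1000
7: ✓ MOVVC  r0←0xa9
8: · SUBPL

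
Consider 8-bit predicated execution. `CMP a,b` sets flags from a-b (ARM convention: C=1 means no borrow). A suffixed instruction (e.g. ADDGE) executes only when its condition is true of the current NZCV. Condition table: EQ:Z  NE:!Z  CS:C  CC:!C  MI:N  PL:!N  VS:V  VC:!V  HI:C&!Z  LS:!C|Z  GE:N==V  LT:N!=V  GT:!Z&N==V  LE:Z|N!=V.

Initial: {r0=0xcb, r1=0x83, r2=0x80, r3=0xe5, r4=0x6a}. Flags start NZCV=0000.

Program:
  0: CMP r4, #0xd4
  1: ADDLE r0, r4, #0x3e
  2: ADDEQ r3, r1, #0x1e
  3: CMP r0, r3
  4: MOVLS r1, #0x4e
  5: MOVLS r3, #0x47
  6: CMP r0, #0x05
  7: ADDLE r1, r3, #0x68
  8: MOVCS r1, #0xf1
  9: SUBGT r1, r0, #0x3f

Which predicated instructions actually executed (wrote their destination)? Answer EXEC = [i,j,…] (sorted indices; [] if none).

EXEC = [4,5,7,8]

[0] flags=1001 → (cmp)
[1] flags=1001 LE?F → skip
[2] flags=1001 EQ?F → skip
[3] flags=1000 → (cmp)
[4] flags=1000 LS?T → r1=0x4e
[5] flags=1000 LS?T → r3=0x47
[6] flags=1010 → (cmp)
[7] flags=1010 LE?T → r1=0xaf
[8] flags=1010 CS?T → r1=0xf1
[9] flags=1010 GT?F → skip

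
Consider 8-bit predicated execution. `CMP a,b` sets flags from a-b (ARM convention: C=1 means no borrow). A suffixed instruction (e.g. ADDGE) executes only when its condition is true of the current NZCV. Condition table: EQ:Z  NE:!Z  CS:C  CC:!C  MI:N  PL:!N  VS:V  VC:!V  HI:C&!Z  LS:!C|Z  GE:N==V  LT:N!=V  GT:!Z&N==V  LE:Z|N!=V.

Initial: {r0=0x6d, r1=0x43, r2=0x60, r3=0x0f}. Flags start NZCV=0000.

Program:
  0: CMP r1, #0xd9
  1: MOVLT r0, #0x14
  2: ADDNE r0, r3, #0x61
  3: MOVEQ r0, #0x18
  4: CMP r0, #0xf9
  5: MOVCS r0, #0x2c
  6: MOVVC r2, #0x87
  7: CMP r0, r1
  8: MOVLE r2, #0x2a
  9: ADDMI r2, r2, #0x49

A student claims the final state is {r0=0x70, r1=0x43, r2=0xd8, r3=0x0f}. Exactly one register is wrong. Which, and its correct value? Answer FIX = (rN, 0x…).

FIX = (r2, 0x87)

0: ✓ CMP  NZCV=0000
1: · MOVLT
2: ✓ ADDNE  r0←0x70
3: · MOVEQ
4: ✓ CMP  NZCV=0000
5: · MOVCS
6: ✓ MOVVC  r2←0x87
7: ✓ CMP  NZCV=0010
8: · MOVLE
9: · ADDMI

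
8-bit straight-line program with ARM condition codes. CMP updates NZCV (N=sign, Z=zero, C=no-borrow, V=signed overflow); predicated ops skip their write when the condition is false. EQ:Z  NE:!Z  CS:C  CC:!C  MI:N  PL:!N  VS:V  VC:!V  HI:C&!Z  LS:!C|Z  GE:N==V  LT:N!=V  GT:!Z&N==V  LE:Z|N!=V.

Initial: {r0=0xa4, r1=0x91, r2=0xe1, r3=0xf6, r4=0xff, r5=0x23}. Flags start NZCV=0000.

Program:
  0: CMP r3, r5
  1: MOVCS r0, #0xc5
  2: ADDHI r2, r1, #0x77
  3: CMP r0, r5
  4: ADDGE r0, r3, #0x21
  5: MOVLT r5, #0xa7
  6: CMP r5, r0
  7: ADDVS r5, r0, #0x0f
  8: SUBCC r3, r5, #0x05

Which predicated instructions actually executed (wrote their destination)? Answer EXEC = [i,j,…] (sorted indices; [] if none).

0: ✓ CMP  NZCV=1010
1: ✓ MOVCS  r0←0xc5
2: ✓ ADDHI  r2←0x08
3: ✓ CMP  NZCV=1010
4: · ADDGE
5: ✓ MOVLT  r5←0xa7
6: ✓ CMP  NZCV=1000
7: · ADDVS
8: ✓ SUBCC  r3←0xa2

EXEC = [1,2,5,8]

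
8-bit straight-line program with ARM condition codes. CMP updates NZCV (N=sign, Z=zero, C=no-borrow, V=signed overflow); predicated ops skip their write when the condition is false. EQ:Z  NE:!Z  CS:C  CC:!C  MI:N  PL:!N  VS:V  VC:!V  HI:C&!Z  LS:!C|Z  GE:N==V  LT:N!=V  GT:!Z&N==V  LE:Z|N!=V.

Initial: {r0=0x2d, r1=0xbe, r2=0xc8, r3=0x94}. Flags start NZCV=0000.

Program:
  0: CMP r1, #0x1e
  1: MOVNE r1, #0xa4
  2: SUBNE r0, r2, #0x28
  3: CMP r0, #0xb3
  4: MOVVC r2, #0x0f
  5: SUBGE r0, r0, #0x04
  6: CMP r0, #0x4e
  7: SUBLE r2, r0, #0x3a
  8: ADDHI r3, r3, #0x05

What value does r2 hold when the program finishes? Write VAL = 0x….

VAL = 0x66

0: ✓ CMP  NZCV=1010
1: ✓ MOVNE  r1←0xa4
2: ✓ SUBNE  r0←0xa0
3: ✓ CMP  NZCV=1000
4: ✓ MOVVC  r2←0x0f
5: · SUBGE
6: ✓ CMP  NZCV=0011
7: ✓ SUBLE  r2←0x66
8: ✓ ADDHI  r3←0x99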